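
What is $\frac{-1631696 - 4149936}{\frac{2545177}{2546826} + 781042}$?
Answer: $- \frac{14724810700032}{1989180617869} \approx -7.4025$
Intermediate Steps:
$\frac{-1631696 - 4149936}{\frac{2545177}{2546826} + 781042} = - \frac{5781632}{2545177 \cdot \frac{1}{2546826} + 781042} = - \frac{5781632}{\frac{2545177}{2546826} + 781042} = - \frac{5781632}{\frac{1989180617869}{2546826}} = \left(-5781632\right) \frac{2546826}{1989180617869} = - \frac{14724810700032}{1989180617869}$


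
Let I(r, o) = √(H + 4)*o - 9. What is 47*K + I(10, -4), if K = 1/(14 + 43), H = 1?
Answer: -466/57 - 4*√5 ≈ -17.120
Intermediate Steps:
K = 1/57 ≈ 0.017544
I(r, o) = -9 + o*√5 (I(r, o) = √(1 + 4)*o - 9 = √5*o - 9 = o*√5 - 9 = -9 + o*√5)
47*K + I(10, -4) = 47*(1/57) + (-9 - 4*√5) = 47/57 + (-9 - 4*√5) = -466/57 - 4*√5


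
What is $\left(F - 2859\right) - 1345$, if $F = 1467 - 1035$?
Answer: $-3772$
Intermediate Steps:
$F = 432$ ($F = 1467 - 1035 = 432$)
$\left(F - 2859\right) - 1345 = \left(432 - 2859\right) - 1345 = -2427 - 1345 = -3772$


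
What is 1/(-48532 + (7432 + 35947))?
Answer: -1/5153 ≈ -0.00019406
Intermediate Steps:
1/(-48532 + (7432 + 35947)) = 1/(-48532 + 43379) = 1/(-5153) = -1/5153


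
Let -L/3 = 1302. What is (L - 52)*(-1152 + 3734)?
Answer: -10219556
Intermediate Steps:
L = -3906 (L = -3*1302 = -3906)
(L - 52)*(-1152 + 3734) = (-3906 - 52)*(-1152 + 3734) = -3958*2582 = -10219556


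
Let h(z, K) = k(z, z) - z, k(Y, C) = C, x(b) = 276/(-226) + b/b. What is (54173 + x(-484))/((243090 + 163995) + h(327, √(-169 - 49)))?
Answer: 2040508/15333535 ≈ 0.13307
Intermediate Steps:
x(b) = -25/113 (x(b) = 276*(-1/226) + 1 = -138/113 + 1 = -25/113)
h(z, K) = 0 (h(z, K) = z - z = 0)
(54173 + x(-484))/((243090 + 163995) + h(327, √(-169 - 49))) = (54173 - 25/113)/((243090 + 163995) + 0) = 6121524/(113*(407085 + 0)) = (6121524/113)/407085 = (6121524/113)*(1/407085) = 2040508/15333535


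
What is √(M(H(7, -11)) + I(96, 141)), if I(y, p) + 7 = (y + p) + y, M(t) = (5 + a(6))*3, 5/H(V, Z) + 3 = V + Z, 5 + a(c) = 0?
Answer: √326 ≈ 18.055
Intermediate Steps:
a(c) = -5 (a(c) = -5 + 0 = -5)
H(V, Z) = 5/(-3 + V + Z) (H(V, Z) = 5/(-3 + (V + Z)) = 5/(-3 + V + Z))
M(t) = 0 (M(t) = (5 - 5)*3 = 0*3 = 0)
I(y, p) = -7 + p + 2*y (I(y, p) = -7 + ((y + p) + y) = -7 + ((p + y) + y) = -7 + (p + 2*y) = -7 + p + 2*y)
√(M(H(7, -11)) + I(96, 141)) = √(0 + (-7 + 141 + 2*96)) = √(0 + (-7 + 141 + 192)) = √(0 + 326) = √326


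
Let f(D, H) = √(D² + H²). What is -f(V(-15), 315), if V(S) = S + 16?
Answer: -√99226 ≈ -315.00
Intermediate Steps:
V(S) = 16 + S
-f(V(-15), 315) = -√((16 - 15)² + 315²) = -√(1² + 99225) = -√(1 + 99225) = -√99226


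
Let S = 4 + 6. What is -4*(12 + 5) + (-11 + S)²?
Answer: -67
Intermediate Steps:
S = 10
-4*(12 + 5) + (-11 + S)² = -4*(12 + 5) + (-11 + 10)² = -4*17 + (-1)² = -68 + 1 = -67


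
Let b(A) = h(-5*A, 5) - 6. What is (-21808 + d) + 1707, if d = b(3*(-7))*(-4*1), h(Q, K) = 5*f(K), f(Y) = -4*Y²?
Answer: -18077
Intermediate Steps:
h(Q, K) = -20*K² (h(Q, K) = 5*(-4*K²) = -20*K²)
b(A) = -506 (b(A) = -20*5² - 6 = -20*25 - 6 = -500 - 6 = -506)
d = 2024 (d = -(-2024) = -506*(-4) = 2024)
(-21808 + d) + 1707 = (-21808 + 2024) + 1707 = -19784 + 1707 = -18077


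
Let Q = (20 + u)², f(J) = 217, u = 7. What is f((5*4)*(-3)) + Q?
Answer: 946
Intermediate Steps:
Q = 729 (Q = (20 + 7)² = 27² = 729)
f((5*4)*(-3)) + Q = 217 + 729 = 946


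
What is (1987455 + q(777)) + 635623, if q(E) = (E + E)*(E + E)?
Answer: 5037994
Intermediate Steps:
q(E) = 4*E**2 (q(E) = (2*E)*(2*E) = 4*E**2)
(1987455 + q(777)) + 635623 = (1987455 + 4*777**2) + 635623 = (1987455 + 4*603729) + 635623 = (1987455 + 2414916) + 635623 = 4402371 + 635623 = 5037994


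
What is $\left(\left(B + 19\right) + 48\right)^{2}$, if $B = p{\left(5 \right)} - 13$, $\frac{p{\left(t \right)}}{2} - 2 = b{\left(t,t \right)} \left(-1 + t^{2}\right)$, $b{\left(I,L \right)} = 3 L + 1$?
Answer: $682276$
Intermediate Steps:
$b{\left(I,L \right)} = 1 + 3 L$
$p{\left(t \right)} = 4 + 2 \left(1 + 3 t\right) \left(-1 + t^{2}\right)$
$B = 759$ ($B = \left(2 - 30 + 2 \cdot 5^{2} \left(1 + 3 \cdot 5\right)\right) - 13 = \left(2 - 30 + 2 \cdot 25 \left(1 + 15\right)\right) - 13 = \left(2 - 30 + 2 \cdot 25 \cdot 16\right) - 13 = \left(2 - 30 + 800\right) - 13 = 772 - 13 = 759$)
$\left(\left(B + 19\right) + 48\right)^{2} = \left(\left(759 + 19\right) + 48\right)^{2} = \left(778 + 48\right)^{2} = 826^{2} = 682276$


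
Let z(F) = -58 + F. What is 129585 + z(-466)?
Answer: 129061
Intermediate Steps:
129585 + z(-466) = 129585 + (-58 - 466) = 129585 - 524 = 129061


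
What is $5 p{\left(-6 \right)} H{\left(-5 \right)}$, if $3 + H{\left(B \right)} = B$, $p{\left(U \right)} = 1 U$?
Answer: $240$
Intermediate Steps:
$p{\left(U \right)} = U$
$H{\left(B \right)} = -3 + B$
$5 p{\left(-6 \right)} H{\left(-5 \right)} = 5 \left(-6\right) \left(-3 - 5\right) = \left(-30\right) \left(-8\right) = 240$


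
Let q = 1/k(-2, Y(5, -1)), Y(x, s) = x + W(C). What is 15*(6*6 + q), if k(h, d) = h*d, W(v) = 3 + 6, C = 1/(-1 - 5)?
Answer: 15105/28 ≈ 539.46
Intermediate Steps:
C = -⅙ (C = 1/(-6) = -⅙ ≈ -0.16667)
W(v) = 9
Y(x, s) = 9 + x (Y(x, s) = x + 9 = 9 + x)
k(h, d) = d*h
q = -1/28 (q = 1/((9 + 5)*(-2)) = 1/(14*(-2)) = 1/(-28) = -1/28 ≈ -0.035714)
15*(6*6 + q) = 15*(6*6 - 1/28) = 15*(36 - 1/28) = 15*(1007/28) = 15105/28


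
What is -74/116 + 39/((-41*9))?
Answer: -5305/7134 ≈ -0.74362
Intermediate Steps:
-74/116 + 39/((-41*9)) = -74*1/116 + 39/(-369) = -37/58 + 39*(-1/369) = -37/58 - 13/123 = -5305/7134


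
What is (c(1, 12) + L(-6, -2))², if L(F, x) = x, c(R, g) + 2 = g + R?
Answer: 81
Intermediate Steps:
c(R, g) = -2 + R + g (c(R, g) = -2 + (g + R) = -2 + (R + g) = -2 + R + g)
(c(1, 12) + L(-6, -2))² = ((-2 + 1 + 12) - 2)² = (11 - 2)² = 9² = 81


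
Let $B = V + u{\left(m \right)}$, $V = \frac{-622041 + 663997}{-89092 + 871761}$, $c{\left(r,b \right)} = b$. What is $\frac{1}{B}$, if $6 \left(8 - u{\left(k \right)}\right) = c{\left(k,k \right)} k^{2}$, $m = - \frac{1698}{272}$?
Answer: $\frac{3937538864128}{191365441053823} \approx 0.020576$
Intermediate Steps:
$m = - \frac{849}{136}$ ($m = \left(-1698\right) \frac{1}{272} = - \frac{849}{136} \approx -6.2426$)
$V = \frac{41956}{782669} \approx 0.053606$
$u{\left(k \right)} = 8 - \frac{k^{3}}{6}$ ($u{\left(k \right)} = 8 - \frac{k k^{2}}{6} = 8 - \frac{k^{3}}{6}$)
$B = \frac{191365441053823}{3937538864128}$ ($B = \frac{41956}{782669} - \left(-8 + \frac{\left(- \frac{849}{136}\right)^{3}}{6}\right) = \frac{41956}{782669} + \left(8 - - \frac{203986683}{5030912}\right) = \frac{41956}{782669} + \left(8 + \frac{203986683}{5030912}\right) = \frac{41956}{782669} + \frac{244233979}{5030912} = \frac{191365441053823}{3937538864128} \approx 48.6$)
$\frac{1}{B} = \frac{1}{\frac{191365441053823}{3937538864128}} = \frac{3937538864128}{191365441053823}$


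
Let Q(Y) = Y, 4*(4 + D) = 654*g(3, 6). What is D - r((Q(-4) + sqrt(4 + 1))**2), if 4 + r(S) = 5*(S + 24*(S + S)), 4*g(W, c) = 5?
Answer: -39525/8 + 1960*sqrt(5) ≈ -557.93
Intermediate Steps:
g(W, c) = 5/4 (g(W, c) = (1/4)*5 = 5/4)
D = 1603/8 (D = -4 + (654*(5/4))/4 = -4 + (1/4)*(1635/2) = -4 + 1635/8 = 1603/8 ≈ 200.38)
r(S) = -4 + 245*S (r(S) = -4 + 5*(S + 24*(S + S)) = -4 + 5*(S + 24*(2*S)) = -4 + 5*(S + 48*S) = -4 + 5*(49*S) = -4 + 245*S)
D - r((Q(-4) + sqrt(4 + 1))**2) = 1603/8 - (-4 + 245*(-4 + sqrt(4 + 1))**2) = 1603/8 - (-4 + 245*(-4 + sqrt(5))**2) = 1603/8 + (4 - 245*(-4 + sqrt(5))**2) = 1635/8 - 245*(-4 + sqrt(5))**2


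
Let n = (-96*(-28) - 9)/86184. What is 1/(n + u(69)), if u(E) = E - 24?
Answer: 1512/68087 ≈ 0.022207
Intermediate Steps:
u(E) = -24 + E
n = 47/1512 (n = (2688 - 9)*(1/86184) = 2679*(1/86184) = 47/1512 ≈ 0.031085)
1/(n + u(69)) = 1/(47/1512 + (-24 + 69)) = 1/(47/1512 + 45) = 1/(68087/1512) = 1512/68087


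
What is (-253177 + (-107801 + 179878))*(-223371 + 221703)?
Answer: 302074800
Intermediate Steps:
(-253177 + (-107801 + 179878))*(-223371 + 221703) = (-253177 + 72077)*(-1668) = -181100*(-1668) = 302074800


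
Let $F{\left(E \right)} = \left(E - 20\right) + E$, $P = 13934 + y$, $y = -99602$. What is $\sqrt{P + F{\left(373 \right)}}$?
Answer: $33 i \sqrt{78} \approx 291.45 i$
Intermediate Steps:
$P = -85668$ ($P = 13934 - 99602 = -85668$)
$F{\left(E \right)} = -20 + 2 E$ ($F{\left(E \right)} = \left(-20 + E\right) + E = -20 + 2 E$)
$\sqrt{P + F{\left(373 \right)}} = \sqrt{-85668 + \left(-20 + 2 \cdot 373\right)} = \sqrt{-85668 + \left(-20 + 746\right)} = \sqrt{-85668 + 726} = \sqrt{-84942} = 33 i \sqrt{78}$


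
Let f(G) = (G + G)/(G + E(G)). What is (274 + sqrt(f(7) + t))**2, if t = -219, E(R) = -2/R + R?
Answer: (3288 + I*sqrt(31389))**2/144 ≈ 74858.0 + 8090.7*I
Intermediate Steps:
E(R) = R - 2/R
f(G) = 2*G/(-2/G + 2*G) (f(G) = (G + G)/(G + (G - 2/G)) = (2*G)/(-2/G + 2*G) = 2*G/(-2/G + 2*G))
(274 + sqrt(f(7) + t))**2 = (274 + sqrt(7**2/(-1 + 7**2) - 219))**2 = (274 + sqrt(49/(-1 + 49) - 219))**2 = (274 + sqrt(49/48 - 219))**2 = (274 + sqrt(-10463/48))**2 = (274 + I*sqrt(31389)/12)**2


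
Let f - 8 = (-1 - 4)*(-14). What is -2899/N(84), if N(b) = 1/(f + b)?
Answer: -469638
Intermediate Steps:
f = 78 (f = 8 + (-1 - 4)*(-14) = 8 - 5*(-14) = 8 + 70 = 78)
N(b) = 1/(78 + b)
-2899/N(84) = -2899/(1/(78 + 84)) = -2899/(1/162) = -2899/1/162 = -2899*162 = -469638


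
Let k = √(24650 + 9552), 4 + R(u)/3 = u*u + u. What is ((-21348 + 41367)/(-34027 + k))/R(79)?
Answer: -32437453/1044668680076 - 6673*√698/1044668680076 ≈ -3.1219e-5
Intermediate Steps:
R(u) = -12 + 3*u + 3*u² (R(u) = -12 + 3*(u*u + u) = -12 + 3*(u² + u) = -12 + 3*(u + u²) = -12 + (3*u + 3*u²) = -12 + 3*u + 3*u²)
k = 7*√698 (k = √34202 = 7*√698 ≈ 184.94)
((-21348 + 41367)/(-34027 + k))/R(79) = ((-21348 + 41367)/(-34027 + 7*√698))/(-12 + 3*79 + 3*79²) = (20019/(-34027 + 7*√698))/(-12 + 237 + 3*6241) = (20019/(-34027 + 7*√698))/(-12 + 237 + 18723) = (20019/(-34027 + 7*√698))/18948 = (20019/(-34027 + 7*√698))*(1/18948) = 6673/(6316*(-34027 + 7*√698))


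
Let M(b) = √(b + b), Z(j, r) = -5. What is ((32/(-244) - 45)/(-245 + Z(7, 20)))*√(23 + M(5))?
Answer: 2753*√(23 + √10)/15250 ≈ 0.92337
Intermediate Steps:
M(b) = √2*√b (M(b) = √(2*b) = √2*√b)
((32/(-244) - 45)/(-245 + Z(7, 20)))*√(23 + M(5)) = ((32/(-244) - 45)/(-245 - 5))*√(23 + √2*√5) = ((32*(-1/244) - 45)/(-250))*√(23 + √10) = ((-8/61 - 45)*(-1/250))*√(23 + √10) = (-2753/61*(-1/250))*√(23 + √10) = 2753*√(23 + √10)/15250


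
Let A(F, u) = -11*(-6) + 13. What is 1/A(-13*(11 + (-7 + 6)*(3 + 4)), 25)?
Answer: 1/79 ≈ 0.012658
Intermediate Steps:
A(F, u) = 79 (A(F, u) = 66 + 13 = 79)
1/A(-13*(11 + (-7 + 6)*(3 + 4)), 25) = 1/79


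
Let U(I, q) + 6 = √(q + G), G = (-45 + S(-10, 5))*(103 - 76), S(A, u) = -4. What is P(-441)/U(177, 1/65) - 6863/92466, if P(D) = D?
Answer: 7648495549/4083945822 + 441*I*√5589610/88334 ≈ 1.8728 + 11.803*I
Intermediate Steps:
G = -1323 (G = (-45 - 4)*(103 - 76) = -49*27 = -1323)
U(I, q) = -6 + √(-1323 + q) (U(I, q) = -6 + √(q - 1323) = -6 + √(-1323 + q))
P(-441)/U(177, 1/65) - 6863/92466 = -441/(-6 + √(-1323 + 1/65)) - 6863/92466 = -441/(-6 + √(-1323 + 1/65)) - 6863*1/92466 = -441/(-6 + √(-85994/65)) - 6863/92466 = -441/(-6 + I*√5589610/65) - 6863/92466 = -6863/92466 - 441/(-6 + I*√5589610/65)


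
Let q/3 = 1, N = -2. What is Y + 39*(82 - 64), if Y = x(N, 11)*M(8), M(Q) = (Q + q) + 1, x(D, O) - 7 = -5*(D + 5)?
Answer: 606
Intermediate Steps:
x(D, O) = -18 - 5*D (x(D, O) = 7 - 5*(D + 5) = 7 - 5*(5 + D) = 7 + (-25 - 5*D) = -18 - 5*D)
q = 3 (q = 3*1 = 3)
M(Q) = 4 + Q (M(Q) = (Q + 3) + 1 = (3 + Q) + 1 = 4 + Q)
Y = -96 (Y = (-18 - 5*(-2))*(4 + 8) = (-18 + 10)*12 = -8*12 = -96)
Y + 39*(82 - 64) = -96 + 39*(82 - 64) = -96 + 39*18 = -96 + 702 = 606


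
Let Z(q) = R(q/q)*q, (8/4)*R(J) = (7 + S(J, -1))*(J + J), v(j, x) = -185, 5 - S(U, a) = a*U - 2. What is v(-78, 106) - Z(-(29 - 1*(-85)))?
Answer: 1525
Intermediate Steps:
S(U, a) = 7 - U*a (S(U, a) = 5 - (a*U - 2) = 5 - (U*a - 2) = 5 - (-2 + U*a) = 5 + (2 - U*a) = 7 - U*a)
R(J) = J*(14 + J) (R(J) = ((7 + (7 - 1*J*(-1)))*(J + J))/2 = ((7 + (7 + J))*(2*J))/2 = ((14 + J)*(2*J))/2 = (2*J*(14 + J))/2 = J*(14 + J))
Z(q) = 15*q (Z(q) = ((q/q)*(14 + q/q))*q = (1*(14 + 1))*q = (1*15)*q = 15*q)
v(-78, 106) - Z(-(29 - 1*(-85))) = -185 - 15*(-(29 - 1*(-85))) = -185 - 15*(-(29 + 85)) = -185 - 15*(-1*114) = -185 - 15*(-114) = -185 - 1*(-1710) = -185 + 1710 = 1525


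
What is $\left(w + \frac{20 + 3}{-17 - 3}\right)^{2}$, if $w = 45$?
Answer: $\frac{769129}{400} \approx 1922.8$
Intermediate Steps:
$\left(w + \frac{20 + 3}{-17 - 3}\right)^{2} = \left(45 + \frac{20 + 3}{-17 - 3}\right)^{2} = \left(45 + \frac{23}{-20}\right)^{2} = \left(45 + 23 \left(- \frac{1}{20}\right)\right)^{2} = \left(45 - \frac{23}{20}\right)^{2} = \left(\frac{877}{20}\right)^{2} = \frac{769129}{400}$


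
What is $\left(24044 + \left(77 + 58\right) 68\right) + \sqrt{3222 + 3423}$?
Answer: $33224 + \sqrt{6645} \approx 33306.0$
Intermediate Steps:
$\left(24044 + \left(77 + 58\right) 68\right) + \sqrt{3222 + 3423} = \left(24044 + 135 \cdot 68\right) + \sqrt{6645} = \left(24044 + 9180\right) + \sqrt{6645} = 33224 + \sqrt{6645}$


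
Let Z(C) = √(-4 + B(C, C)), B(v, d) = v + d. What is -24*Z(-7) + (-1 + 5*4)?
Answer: 19 - 72*I*√2 ≈ 19.0 - 101.82*I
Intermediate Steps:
B(v, d) = d + v
Z(C) = √(-4 + 2*C) (Z(C) = √(-4 + (C + C)) = √(-4 + 2*C))
-24*Z(-7) + (-1 + 5*4) = -24*√(-4 + 2*(-7)) + (-1 + 5*4) = -24*√(-4 - 14) + (-1 + 20) = -72*I*√2 + 19 = 19 - 72*I*√2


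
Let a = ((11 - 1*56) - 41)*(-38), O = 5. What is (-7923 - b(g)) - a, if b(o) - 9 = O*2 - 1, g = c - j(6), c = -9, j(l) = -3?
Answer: -11209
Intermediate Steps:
g = -6 (g = -9 - 1*(-3) = -9 + 3 = -6)
a = 3268 (a = ((11 - 56) - 41)*(-38) = (-45 - 41)*(-38) = -86*(-38) = 3268)
b(o) = 18 (b(o) = 9 + (5*2 - 1) = 9 + (10 - 1) = 9 + 9 = 18)
(-7923 - b(g)) - a = (-7923 - 1*18) - 1*3268 = (-7923 - 18) - 3268 = -7941 - 3268 = -11209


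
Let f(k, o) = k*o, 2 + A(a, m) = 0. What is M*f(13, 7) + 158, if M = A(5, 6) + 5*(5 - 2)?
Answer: 1341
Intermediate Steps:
A(a, m) = -2 (A(a, m) = -2 + 0 = -2)
M = 13 (M = -2 + 5*(5 - 2) = -2 + 5*3 = -2 + 15 = 13)
M*f(13, 7) + 158 = 13*(13*7) + 158 = 13*91 + 158 = 1183 + 158 = 1341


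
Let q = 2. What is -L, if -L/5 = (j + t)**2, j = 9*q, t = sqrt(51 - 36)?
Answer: 1695 + 180*sqrt(15) ≈ 2392.1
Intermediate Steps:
t = sqrt(15) ≈ 3.8730
j = 18 (j = 9*2 = 18)
L = -5*(18 + sqrt(15))**2 ≈ -2392.1
-L = -(-1695 - 180*sqrt(15)) = 1695 + 180*sqrt(15)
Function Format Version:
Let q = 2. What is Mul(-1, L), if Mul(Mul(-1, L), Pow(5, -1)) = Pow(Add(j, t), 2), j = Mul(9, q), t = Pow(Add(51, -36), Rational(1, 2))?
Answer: Add(1695, Mul(180, Pow(15, Rational(1, 2)))) ≈ 2392.1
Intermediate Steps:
t = Pow(15, Rational(1, 2)) ≈ 3.8730
j = 18 (j = Mul(9, 2) = 18)
L = Mul(-5, Pow(Add(18, Pow(15, Rational(1, 2))), 2)) ≈ -2392.1
Mul(-1, L) = Mul(-1, Add(-1695, Mul(-180, Pow(15, Rational(1, 2))))) = Add(1695, Mul(180, Pow(15, Rational(1, 2))))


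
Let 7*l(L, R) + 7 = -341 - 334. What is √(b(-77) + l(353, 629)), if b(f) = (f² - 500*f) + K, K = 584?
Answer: √2200863/7 ≈ 211.93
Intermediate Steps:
l(L, R) = -682/7 (l(L, R) = -1 + (-341 - 334)/7 = -1 + (⅐)*(-675) = -1 - 675/7 = -682/7)
b(f) = 584 + f² - 500*f (b(f) = (f² - 500*f) + 584 = 584 + f² - 500*f)
√(b(-77) + l(353, 629)) = √((584 + (-77)² - 500*(-77)) - 682/7) = √((584 + 5929 + 38500) - 682/7) = √(45013 - 682/7) = √(314409/7) = √2200863/7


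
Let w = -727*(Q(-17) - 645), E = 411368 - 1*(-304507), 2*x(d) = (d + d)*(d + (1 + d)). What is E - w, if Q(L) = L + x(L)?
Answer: 642448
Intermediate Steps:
x(d) = d*(1 + 2*d) (x(d) = ((d + d)*(d + (1 + d)))/2 = ((2*d)*(1 + 2*d))/2 = (2*d*(1 + 2*d))/2 = d*(1 + 2*d))
E = 715875 (E = 411368 + 304507 = 715875)
Q(L) = L + L*(1 + 2*L)
w = 73427 (w = -727*(2*(-17)*(1 - 17) - 645) = -727*(2*(-17)*(-16) - 645) = -727*(544 - 645) = -727*(-101) = 73427)
E - w = 715875 - 1*73427 = 715875 - 73427 = 642448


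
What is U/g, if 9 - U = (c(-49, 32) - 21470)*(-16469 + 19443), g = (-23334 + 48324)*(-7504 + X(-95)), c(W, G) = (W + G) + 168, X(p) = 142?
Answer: -12680543/36795276 ≈ -0.34462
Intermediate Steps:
c(W, G) = 168 + G + W (c(W, G) = (G + W) + 168 = 168 + G + W)
g = -183976380 (g = (-23334 + 48324)*(-7504 + 142) = 24990*(-7362) = -183976380)
U = 63402715 (U = 9 - ((168 + 32 - 49) - 21470)*(-16469 + 19443) = 9 - (151 - 21470)*2974 = 9 - (-21319)*2974 = 9 - 1*(-63402706) = 9 + 63402706 = 63402715)
U/g = 63402715/(-183976380) = 63402715*(-1/183976380) = -12680543/36795276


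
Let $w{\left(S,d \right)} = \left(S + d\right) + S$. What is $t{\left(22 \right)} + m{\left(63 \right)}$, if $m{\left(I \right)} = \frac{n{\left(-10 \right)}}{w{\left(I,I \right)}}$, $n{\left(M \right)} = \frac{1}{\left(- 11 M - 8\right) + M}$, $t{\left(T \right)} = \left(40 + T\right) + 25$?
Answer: $\frac{1512757}{17388} \approx 87.0$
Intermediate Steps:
$w{\left(S,d \right)} = d + 2 S$
$t{\left(T \right)} = 65 + T$
$n{\left(M \right)} = \frac{1}{-8 - 10 M}$ ($n{\left(M \right)} = \frac{1}{\left(-8 - 11 M\right) + M} = \frac{1}{-8 - 10 M}$)
$m{\left(I \right)} = \frac{1}{276 I}$ ($m{\left(I \right)} = \frac{\left(-1\right) \frac{1}{8 + 10 \left(-10\right)}}{I + 2 I} = \frac{\left(-1\right) \frac{1}{8 - 100}}{3 I} = - \frac{1}{-92} \frac{1}{3 I} = \left(-1\right) \left(- \frac{1}{92}\right) \frac{1}{3 I} = \frac{\frac{1}{3} \frac{1}{I}}{92} = \frac{1}{276 I}$)
$t{\left(22 \right)} + m{\left(63 \right)} = \left(65 + 22\right) + \frac{1}{276 \cdot 63} = 87 + \frac{1}{276} \cdot \frac{1}{63} = 87 + \frac{1}{17388} = \frac{1512757}{17388}$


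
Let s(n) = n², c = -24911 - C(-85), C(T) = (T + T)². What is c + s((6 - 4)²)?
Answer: -53795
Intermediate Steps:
C(T) = 4*T² (C(T) = (2*T)² = 4*T²)
c = -53811 (c = -24911 - 4*(-85)² = -24911 - 4*7225 = -24911 - 1*28900 = -24911 - 28900 = -53811)
c + s((6 - 4)²) = -53811 + ((6 - 4)²)² = -53811 + (2²)² = -53811 + 4² = -53811 + 16 = -53795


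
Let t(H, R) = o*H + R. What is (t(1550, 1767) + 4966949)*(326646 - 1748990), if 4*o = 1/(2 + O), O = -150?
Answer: -261487127651673/37 ≈ -7.0672e+12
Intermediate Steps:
o = -1/592 (o = 1/(4*(2 - 150)) = (¼)/(-148) = (¼)*(-1/148) = -1/592 ≈ -0.0016892)
t(H, R) = R - H/592 (t(H, R) = -H/592 + R = R - H/592)
(t(1550, 1767) + 4966949)*(326646 - 1748990) = ((1767 - 1/592*1550) + 4966949)*(326646 - 1748990) = ((1767 - 775/296) + 4966949)*(-1422344) = (522257/296 + 4966949)*(-1422344) = (1470739161/296)*(-1422344) = -261487127651673/37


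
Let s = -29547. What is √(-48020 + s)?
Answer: 7*I*√1583 ≈ 278.51*I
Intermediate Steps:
√(-48020 + s) = √(-48020 - 29547) = √(-77567) = 7*I*√1583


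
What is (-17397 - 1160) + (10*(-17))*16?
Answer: -21277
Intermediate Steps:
(-17397 - 1160) + (10*(-17))*16 = -18557 - 170*16 = -18557 - 2720 = -21277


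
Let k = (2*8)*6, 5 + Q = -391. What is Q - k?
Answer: -492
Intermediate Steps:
Q = -396 (Q = -5 - 391 = -396)
k = 96 (k = 16*6 = 96)
Q - k = -396 - 1*96 = -396 - 96 = -492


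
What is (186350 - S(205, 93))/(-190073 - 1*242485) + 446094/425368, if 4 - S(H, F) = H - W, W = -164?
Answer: 28384735583/45999082836 ≈ 0.61707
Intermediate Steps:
S(H, F) = -160 - H (S(H, F) = 4 - (H - 1*(-164)) = 4 - (H + 164) = 4 - (164 + H) = 4 + (-164 - H) = -160 - H)
(186350 - S(205, 93))/(-190073 - 1*242485) + 446094/425368 = (186350 - (-160 - 1*205))/(-190073 - 1*242485) + 446094/425368 = (186350 - (-160 - 205))/(-190073 - 242485) + 446094*(1/425368) = (186350 - 1*(-365))/(-432558) + 223047/212684 = (186350 + 365)*(-1/432558) + 223047/212684 = 186715*(-1/432558) + 223047/212684 = -186715/432558 + 223047/212684 = 28384735583/45999082836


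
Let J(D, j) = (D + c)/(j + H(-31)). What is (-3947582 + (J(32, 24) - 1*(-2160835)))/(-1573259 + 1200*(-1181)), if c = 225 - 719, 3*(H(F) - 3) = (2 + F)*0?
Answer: 16080877/26914131 ≈ 0.59749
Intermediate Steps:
H(F) = 3 (H(F) = 3 + ((2 + F)*0)/3 = 3 + (1/3)*0 = 3 + 0 = 3)
c = -494
J(D, j) = (-494 + D)/(3 + j) (J(D, j) = (D - 494)/(j + 3) = (-494 + D)/(3 + j))
(-3947582 + (J(32, 24) - 1*(-2160835)))/(-1573259 + 1200*(-1181)) = (-3947582 + ((-494 + 32)/(3 + 24) - 1*(-2160835)))/(-1573259 + 1200*(-1181)) = (-3947582 + (-462/27 + 2160835))/(-1573259 - 1417200) = (-3947582 + ((1/27)*(-462) + 2160835))/(-2990459) = (-3947582 + (-154/9 + 2160835))*(-1/2990459) = (-3947582 + 19447361/9)*(-1/2990459) = -16080877/9*(-1/2990459) = 16080877/26914131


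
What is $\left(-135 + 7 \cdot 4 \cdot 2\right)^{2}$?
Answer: $6241$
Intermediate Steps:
$\left(-135 + 7 \cdot 4 \cdot 2\right)^{2} = \left(-135 + 28 \cdot 2\right)^{2} = \left(-135 + 56\right)^{2} = \left(-79\right)^{2} = 6241$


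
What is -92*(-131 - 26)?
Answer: 14444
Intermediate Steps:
-92*(-131 - 26) = -92*(-157) = 14444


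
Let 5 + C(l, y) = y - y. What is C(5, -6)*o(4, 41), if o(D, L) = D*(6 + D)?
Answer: -200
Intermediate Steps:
C(l, y) = -5 (C(l, y) = -5 + (y - y) = -5 + 0 = -5)
C(5, -6)*o(4, 41) = -20*(6 + 4) = -20*10 = -5*40 = -200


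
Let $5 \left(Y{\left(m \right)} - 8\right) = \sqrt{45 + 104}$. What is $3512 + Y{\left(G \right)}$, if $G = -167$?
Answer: $3520 + \frac{\sqrt{149}}{5} \approx 3522.4$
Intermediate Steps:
$Y{\left(m \right)} = 8 + \frac{\sqrt{149}}{5}$ ($Y{\left(m \right)} = 8 + \frac{\sqrt{45 + 104}}{5} = 8 + \frac{\sqrt{149}}{5}$)
$3512 + Y{\left(G \right)} = 3512 + \left(8 + \frac{\sqrt{149}}{5}\right) = 3520 + \frac{\sqrt{149}}{5}$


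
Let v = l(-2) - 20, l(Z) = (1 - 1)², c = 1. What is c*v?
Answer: -20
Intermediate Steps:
l(Z) = 0 (l(Z) = 0² = 0)
v = -20 (v = 0 - 20 = -20)
c*v = 1*(-20) = -20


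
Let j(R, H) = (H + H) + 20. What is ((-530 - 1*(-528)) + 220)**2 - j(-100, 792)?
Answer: 45920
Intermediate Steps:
j(R, H) = 20 + 2*H (j(R, H) = 2*H + 20 = 20 + 2*H)
((-530 - 1*(-528)) + 220)**2 - j(-100, 792) = ((-530 - 1*(-528)) + 220)**2 - (20 + 2*792) = ((-530 + 528) + 220)**2 - (20 + 1584) = (-2 + 220)**2 - 1*1604 = 218**2 - 1604 = 47524 - 1604 = 45920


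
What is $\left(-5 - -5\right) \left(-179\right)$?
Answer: $0$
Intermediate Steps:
$\left(-5 - -5\right) \left(-179\right) = \left(-5 + 5\right) \left(-179\right) = 0 \left(-179\right) = 0$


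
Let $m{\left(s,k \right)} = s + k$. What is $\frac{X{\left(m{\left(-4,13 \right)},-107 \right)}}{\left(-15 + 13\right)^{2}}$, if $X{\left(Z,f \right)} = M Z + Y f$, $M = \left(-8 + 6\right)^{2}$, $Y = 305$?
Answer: $- \frac{32599}{4} \approx -8149.8$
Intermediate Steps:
$M = 4$ ($M = \left(-2\right)^{2} = 4$)
$m{\left(s,k \right)} = k + s$
$X{\left(Z,f \right)} = 4 Z + 305 f$
$\frac{X{\left(m{\left(-4,13 \right)},-107 \right)}}{\left(-15 + 13\right)^{2}} = \frac{4 \left(13 - 4\right) + 305 \left(-107\right)}{\left(-15 + 13\right)^{2}} = \frac{4 \cdot 9 - 32635}{\left(-2\right)^{2}} = \frac{36 - 32635}{4} = \left(-32599\right) \frac{1}{4} = - \frac{32599}{4}$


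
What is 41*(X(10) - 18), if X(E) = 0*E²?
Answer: -738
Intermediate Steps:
X(E) = 0
41*(X(10) - 18) = 41*(0 - 18) = 41*(-18) = -738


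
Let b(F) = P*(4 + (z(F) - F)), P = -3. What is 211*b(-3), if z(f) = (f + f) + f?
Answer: 1266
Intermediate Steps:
z(f) = 3*f (z(f) = 2*f + f = 3*f)
b(F) = -12 - 6*F (b(F) = -3*(4 + (3*F - F)) = -3*(4 + 2*F) = -12 - 6*F)
211*b(-3) = 211*(-12 - 6*(-3)) = 211*(-12 + 18) = 211*6 = 1266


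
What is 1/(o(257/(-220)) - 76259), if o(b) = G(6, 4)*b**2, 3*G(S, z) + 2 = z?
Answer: -72600/5536337351 ≈ -1.3113e-5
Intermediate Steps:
G(S, z) = -2/3 + z/3
o(b) = 2*b**2/3 (o(b) = (-2/3 + (1/3)*4)*b**2 = (-2/3 + 4/3)*b**2 = 2*b**2/3)
1/(o(257/(-220)) - 76259) = 1/(2*(257/(-220))**2/3 - 76259) = 1/(2*(257*(-1/220))**2/3 - 76259) = 1/(2*(-257/220)**2/3 - 76259) = 1/((2/3)*(66049/48400) - 76259) = 1/(66049/72600 - 76259) = 1/(-5536337351/72600) = -72600/5536337351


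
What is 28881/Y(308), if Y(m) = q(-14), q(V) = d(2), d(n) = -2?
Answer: -28881/2 ≈ -14441.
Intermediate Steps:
q(V) = -2
Y(m) = -2
28881/Y(308) = 28881/(-2) = 28881*(-½) = -28881/2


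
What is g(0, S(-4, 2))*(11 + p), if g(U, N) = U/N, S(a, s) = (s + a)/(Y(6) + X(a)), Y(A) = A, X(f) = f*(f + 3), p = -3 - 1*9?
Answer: 0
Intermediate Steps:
p = -12 (p = -3 - 9 = -12)
X(f) = f*(3 + f)
S(a, s) = (a + s)/(6 + a*(3 + a)) (S(a, s) = (s + a)/(6 + a*(3 + a)) = (a + s)/(6 + a*(3 + a)))
g(0, S(-4, 2))*(11 + p) = (0/(((-4 + 2)/(6 - 4*(3 - 4)))))*(11 - 12) = (0/((-2/(6 - 4*(-1)))))*(-1) = (0/((-2/(6 + 4))))*(-1) = (0/((-2/10)))*(-1) = (0/(((⅒)*(-2))))*(-1) = (0/(-⅕))*(-1) = (0*(-5))*(-1) = 0*(-1) = 0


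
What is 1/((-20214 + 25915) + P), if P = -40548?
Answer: -1/34847 ≈ -2.8697e-5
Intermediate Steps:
1/((-20214 + 25915) + P) = 1/((-20214 + 25915) - 40548) = 1/(5701 - 40548) = 1/(-34847) = -1/34847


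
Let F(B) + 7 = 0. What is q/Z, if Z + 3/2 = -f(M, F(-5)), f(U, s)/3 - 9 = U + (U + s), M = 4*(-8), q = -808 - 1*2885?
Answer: -2462/123 ≈ -20.016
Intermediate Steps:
q = -3693 (q = -808 - 2885 = -3693)
F(B) = -7 (F(B) = -7 + 0 = -7)
M = -32
f(U, s) = 27 + 3*s + 6*U (f(U, s) = 27 + 3*(U + (U + s)) = 27 + 3*(s + 2*U) = 27 + (3*s + 6*U) = 27 + 3*s + 6*U)
Z = 369/2 (Z = -3/2 - (27 + 3*(-7) + 6*(-32)) = -3/2 - (27 - 21 - 192) = -3/2 - 1*(-186) = -3/2 + 186 = 369/2 ≈ 184.50)
q/Z = -3693/369/2 = -3693*2/369 = -2462/123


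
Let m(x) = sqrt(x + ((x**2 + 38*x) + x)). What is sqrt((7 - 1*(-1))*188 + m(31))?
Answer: sqrt(1504 + sqrt(2201)) ≈ 39.382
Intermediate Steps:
m(x) = sqrt(x**2 + 40*x) (m(x) = sqrt(x + (x**2 + 39*x)) = sqrt(x**2 + 40*x))
sqrt((7 - 1*(-1))*188 + m(31)) = sqrt((7 - 1*(-1))*188 + sqrt(31*(40 + 31))) = sqrt((7 + 1)*188 + sqrt(31*71)) = sqrt(8*188 + sqrt(2201)) = sqrt(1504 + sqrt(2201))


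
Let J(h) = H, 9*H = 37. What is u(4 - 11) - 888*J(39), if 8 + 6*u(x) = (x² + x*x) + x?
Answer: -21821/6 ≈ -3636.8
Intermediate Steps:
H = 37/9 (H = (⅑)*37 = 37/9 ≈ 4.1111)
J(h) = 37/9
u(x) = -4/3 + x²/3 + x/6 (u(x) = -4/3 + ((x² + x*x) + x)/6 = -4/3 + ((x² + x²) + x)/6 = -4/3 + (2*x² + x)/6 = -4/3 + (x + 2*x²)/6 = -4/3 + (x²/3 + x/6) = -4/3 + x²/3 + x/6)
u(4 - 11) - 888*J(39) = (-4/3 + (4 - 11)²/3 + (4 - 11)/6) - 888*37/9 = (-4/3 + (⅓)*(-7)² + (⅙)*(-7)) - 10952/3 = (-4/3 + (⅓)*49 - 7/6) - 10952/3 = (-4/3 + 49/3 - 7/6) - 10952/3 = 83/6 - 10952/3 = -21821/6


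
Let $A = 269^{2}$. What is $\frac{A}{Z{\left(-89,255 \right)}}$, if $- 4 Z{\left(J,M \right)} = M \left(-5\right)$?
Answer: $\frac{289444}{1275} \approx 227.01$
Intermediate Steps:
$A = 72361$
$Z{\left(J,M \right)} = \frac{5 M}{4}$ ($Z{\left(J,M \right)} = - \frac{M \left(-5\right)}{4} = - \frac{\left(-5\right) M}{4} = \frac{5 M}{4}$)
$\frac{A}{Z{\left(-89,255 \right)}} = \frac{72361}{\frac{5}{4} \cdot 255} = \frac{72361}{\frac{1275}{4}} = 72361 \cdot \frac{4}{1275} = \frac{289444}{1275}$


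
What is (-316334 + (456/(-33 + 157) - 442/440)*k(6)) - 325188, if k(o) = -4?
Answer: -1093813239/1705 ≈ -6.4153e+5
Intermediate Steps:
(-316334 + (456/(-33 + 157) - 442/440)*k(6)) - 325188 = (-316334 + (456/(-33 + 157) - 442/440)*(-4)) - 325188 = (-316334 + (456/124 - 442*1/440)*(-4)) - 325188 = (-316334 + (456*(1/124) - 221/220)*(-4)) - 325188 = (-316334 + (114/31 - 221/220)*(-4)) - 325188 = (-316334 + (18229/6820)*(-4)) - 325188 = (-316334 - 18229/1705) - 325188 = -539367699/1705 - 325188 = -1093813239/1705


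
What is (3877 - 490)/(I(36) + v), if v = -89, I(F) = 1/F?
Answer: -121932/3203 ≈ -38.068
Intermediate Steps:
(3877 - 490)/(I(36) + v) = (3877 - 490)/(1/36 - 89) = 3387/(1/36 - 89) = 3387/(-3203/36) = 3387*(-36/3203) = -121932/3203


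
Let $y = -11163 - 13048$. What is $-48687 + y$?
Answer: $-72898$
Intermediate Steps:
$y = -24211$ ($y = -11163 - 13048 = -24211$)
$-48687 + y = -48687 - 24211 = -72898$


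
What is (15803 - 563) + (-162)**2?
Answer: 41484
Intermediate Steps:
(15803 - 563) + (-162)**2 = 15240 + 26244 = 41484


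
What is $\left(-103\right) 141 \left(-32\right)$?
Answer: $464736$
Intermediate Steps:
$\left(-103\right) 141 \left(-32\right) = \left(-14523\right) \left(-32\right) = 464736$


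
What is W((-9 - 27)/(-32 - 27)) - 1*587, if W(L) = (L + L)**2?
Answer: -2038163/3481 ≈ -585.51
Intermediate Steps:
W(L) = 4*L**2 (W(L) = (2*L)**2 = 4*L**2)
W((-9 - 27)/(-32 - 27)) - 1*587 = 4*((-9 - 27)/(-32 - 27))**2 - 1*587 = 4*(-36/(-59))**2 - 587 = 4*(-36*(-1/59))**2 - 587 = 4*(36/59)**2 - 587 = 4*(1296/3481) - 587 = 5184/3481 - 587 = -2038163/3481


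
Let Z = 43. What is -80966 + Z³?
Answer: -1459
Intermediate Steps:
-80966 + Z³ = -80966 + 43³ = -80966 + 79507 = -1459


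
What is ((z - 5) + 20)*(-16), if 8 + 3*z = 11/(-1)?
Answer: -416/3 ≈ -138.67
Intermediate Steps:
z = -19/3 (z = -8/3 + (11/(-1))/3 = -8/3 + (11*(-1))/3 = -8/3 + (⅓)*(-11) = -8/3 - 11/3 = -19/3 ≈ -6.3333)
((z - 5) + 20)*(-16) = ((-19/3 - 5) + 20)*(-16) = (-34/3 + 20)*(-16) = (26/3)*(-16) = -416/3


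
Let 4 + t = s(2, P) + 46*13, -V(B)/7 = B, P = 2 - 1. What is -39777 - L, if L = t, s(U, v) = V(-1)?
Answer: -40378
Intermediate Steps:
P = 1
V(B) = -7*B
s(U, v) = 7 (s(U, v) = -7*(-1) = 7)
t = 601 (t = -4 + (7 + 46*13) = -4 + (7 + 598) = -4 + 605 = 601)
L = 601
-39777 - L = -39777 - 1*601 = -39777 - 601 = -40378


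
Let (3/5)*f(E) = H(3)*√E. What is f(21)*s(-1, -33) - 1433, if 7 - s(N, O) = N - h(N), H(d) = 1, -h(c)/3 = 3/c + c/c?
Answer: -1433 + 70*√21/3 ≈ -1326.1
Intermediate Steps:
h(c) = -3 - 9/c (h(c) = -3*(3/c + c/c) = -3*(3/c + 1) = -3*(1 + 3/c) = -3 - 9/c)
f(E) = 5*√E/3 (f(E) = 5*(1*√E)/3 = 5*√E/3)
s(N, O) = 4 - N - 9/N (s(N, O) = 7 - (N - (-3 - 9/N)) = 7 - (N + (3 + 9/N)) = 7 - (3 + N + 9/N) = 7 + (-3 - N - 9/N) = 4 - N - 9/N)
f(21)*s(-1, -33) - 1433 = (5*√21/3)*(4 - 1*(-1) - 9/(-1)) - 1433 = (5*√21/3)*(4 + 1 - 9*(-1)) - 1433 = (5*√21/3)*(4 + 1 + 9) - 1433 = (5*√21/3)*14 - 1433 = 70*√21/3 - 1433 = -1433 + 70*√21/3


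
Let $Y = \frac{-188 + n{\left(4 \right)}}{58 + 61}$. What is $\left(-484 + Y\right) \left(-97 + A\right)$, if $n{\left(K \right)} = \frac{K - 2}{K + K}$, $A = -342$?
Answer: $\frac{101468265}{476} \approx 2.1317 \cdot 10^{5}$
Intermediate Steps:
$n{\left(K \right)} = \frac{-2 + K}{2 K}$
$Y = - \frac{751}{476}$ ($Y = \frac{-188 + \frac{-2 + 4}{2 \cdot 4}}{58 + 61} = \frac{-188 + \frac{1}{2} \cdot \frac{1}{4} \cdot 2}{119} = \left(-188 + \frac{1}{4}\right) \frac{1}{119} = \left(- \frac{751}{4}\right) \frac{1}{119} = - \frac{751}{476} \approx -1.5777$)
$\left(-484 + Y\right) \left(-97 + A\right) = \left(-484 - \frac{751}{476}\right) \left(-97 - 342\right) = \left(- \frac{231135}{476}\right) \left(-439\right) = \frac{101468265}{476}$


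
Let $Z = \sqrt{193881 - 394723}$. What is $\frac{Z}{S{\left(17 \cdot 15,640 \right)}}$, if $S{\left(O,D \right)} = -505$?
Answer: $- \frac{i \sqrt{200842}}{505} \approx - 0.88743 i$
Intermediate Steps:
$Z = i \sqrt{200842}$ ($Z = \sqrt{-200842} = i \sqrt{200842} \approx 448.15 i$)
$\frac{Z}{S{\left(17 \cdot 15,640 \right)}} = \frac{i \sqrt{200842}}{-505} = i \sqrt{200842} \left(- \frac{1}{505}\right) = - \frac{i \sqrt{200842}}{505}$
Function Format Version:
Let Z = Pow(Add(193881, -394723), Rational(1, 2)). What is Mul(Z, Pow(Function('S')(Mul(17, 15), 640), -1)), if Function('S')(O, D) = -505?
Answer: Mul(Rational(-1, 505), I, Pow(200842, Rational(1, 2))) ≈ Mul(-0.88743, I)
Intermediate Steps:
Z = Mul(I, Pow(200842, Rational(1, 2))) (Z = Pow(-200842, Rational(1, 2)) = Mul(I, Pow(200842, Rational(1, 2))) ≈ Mul(448.15, I))
Mul(Z, Pow(Function('S')(Mul(17, 15), 640), -1)) = Mul(Mul(I, Pow(200842, Rational(1, 2))), Pow(-505, -1)) = Mul(Mul(I, Pow(200842, Rational(1, 2))), Rational(-1, 505)) = Mul(Rational(-1, 505), I, Pow(200842, Rational(1, 2)))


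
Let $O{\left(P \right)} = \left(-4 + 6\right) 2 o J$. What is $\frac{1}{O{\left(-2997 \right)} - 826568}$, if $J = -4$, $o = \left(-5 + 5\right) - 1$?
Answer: $- \frac{1}{826552} \approx -1.2098 \cdot 10^{-6}$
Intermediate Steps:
$o = -1$ ($o = 0 - 1 = -1$)
$O{\left(P \right)} = 16$ ($O{\left(P \right)} = \left(-4 + 6\right) 2 \left(-1\right) \left(-4\right) = 2 \cdot 2 \left(-1\right) \left(-4\right) = 4 \left(-1\right) \left(-4\right) = \left(-4\right) \left(-4\right) = 16$)
$\frac{1}{O{\left(-2997 \right)} - 826568} = \frac{1}{16 - 826568} = \frac{1}{-826552} = - \frac{1}{826552}$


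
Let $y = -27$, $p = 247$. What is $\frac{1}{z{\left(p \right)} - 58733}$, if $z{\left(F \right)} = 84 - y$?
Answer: $- \frac{1}{58622} \approx -1.7058 \cdot 10^{-5}$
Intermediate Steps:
$z{\left(F \right)} = 111$ ($z{\left(F \right)} = 84 - -27 = 84 + 27 = 111$)
$\frac{1}{z{\left(p \right)} - 58733} = \frac{1}{111 - 58733} = \frac{1}{-58622} = - \frac{1}{58622}$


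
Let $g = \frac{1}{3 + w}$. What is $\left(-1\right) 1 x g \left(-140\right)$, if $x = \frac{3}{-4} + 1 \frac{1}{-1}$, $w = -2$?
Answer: $-245$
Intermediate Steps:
$g = 1$ ($g = \frac{1}{3 - 2} = 1^{-1} = 1$)
$x = - \frac{7}{4}$ ($x = 3 \left(- \frac{1}{4}\right) + 1 \left(-1\right) = - \frac{3}{4} - 1 = - \frac{7}{4} \approx -1.75$)
$\left(-1\right) 1 x g \left(-140\right) = \left(-1\right) 1 \left(- \frac{7}{4}\right) 1 \left(-140\right) = \left(-1\right) \left(- \frac{7}{4}\right) 1 \left(-140\right) = \frac{7}{4} \cdot 1 \left(-140\right) = \frac{7}{4} \left(-140\right) = -245$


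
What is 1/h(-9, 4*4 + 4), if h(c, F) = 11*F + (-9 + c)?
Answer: 1/202 ≈ 0.0049505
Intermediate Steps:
h(c, F) = -9 + c + 11*F
1/h(-9, 4*4 + 4) = 1/(-9 - 9 + 11*(4*4 + 4)) = 1/(-9 - 9 + 11*(16 + 4)) = 1/(-9 - 9 + 11*20) = 1/(-9 - 9 + 220) = 1/202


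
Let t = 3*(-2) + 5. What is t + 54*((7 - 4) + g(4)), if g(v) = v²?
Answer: 1025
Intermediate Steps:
t = -1 (t = -6 + 5 = -1)
t + 54*((7 - 4) + g(4)) = -1 + 54*((7 - 4) + 4²) = -1 + 54*(3 + 16) = -1 + 54*19 = -1 + 1026 = 1025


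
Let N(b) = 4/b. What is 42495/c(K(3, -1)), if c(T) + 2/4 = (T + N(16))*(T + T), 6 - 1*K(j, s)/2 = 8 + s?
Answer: 84990/13 ≈ 6537.7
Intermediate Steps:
K(j, s) = -4 - 2*s (K(j, s) = 12 - 2*(8 + s) = 12 + (-16 - 2*s) = -4 - 2*s)
c(T) = -½ + 2*T*(¼ + T) (c(T) = -½ + (T + 4/16)*(T + T) = -½ + (T + 4*(1/16))*(2*T) = -½ + (T + ¼)*(2*T) = -½ + (¼ + T)*(2*T) = -½ + 2*T*(¼ + T))
42495/c(K(3, -1)) = 42495/(-½ + (-4 - 2*(-1))/2 + 2*(-4 - 2*(-1))²) = 42495/(-½ + (-4 + 2)/2 + 2*(-4 + 2)²) = 42495/(-½ + (½)*(-2) + 2*(-2)²) = 42495/(-½ - 1 + 2*4) = 42495/(-½ - 1 + 8) = 42495/(13/2) = 42495*(2/13) = 84990/13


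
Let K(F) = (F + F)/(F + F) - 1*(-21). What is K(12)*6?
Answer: 132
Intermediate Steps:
K(F) = 22 (K(F) = (2*F)/((2*F)) + 21 = (2*F)*(1/(2*F)) + 21 = 1 + 21 = 22)
K(12)*6 = 22*6 = 132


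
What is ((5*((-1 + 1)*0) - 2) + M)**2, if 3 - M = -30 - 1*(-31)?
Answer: 0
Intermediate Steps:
M = 2 (M = 3 - (-30 - 1*(-31)) = 3 - (-30 + 31) = 3 - 1*1 = 3 - 1 = 2)
((5*((-1 + 1)*0) - 2) + M)**2 = ((5*((-1 + 1)*0) - 2) + 2)**2 = ((5*(0*0) - 2) + 2)**2 = ((5*0 - 2) + 2)**2 = ((0 - 2) + 2)**2 = (-2 + 2)**2 = 0**2 = 0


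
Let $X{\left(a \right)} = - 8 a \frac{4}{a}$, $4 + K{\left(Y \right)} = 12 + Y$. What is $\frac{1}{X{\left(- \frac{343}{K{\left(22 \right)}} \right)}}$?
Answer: $- \frac{1}{32} \approx -0.03125$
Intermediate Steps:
$K{\left(Y \right)} = 8 + Y$ ($K{\left(Y \right)} = -4 + \left(12 + Y\right) = 8 + Y$)
$X{\left(a \right)} = -32$
$\frac{1}{X{\left(- \frac{343}{K{\left(22 \right)}} \right)}} = \frac{1}{-32} = - \frac{1}{32}$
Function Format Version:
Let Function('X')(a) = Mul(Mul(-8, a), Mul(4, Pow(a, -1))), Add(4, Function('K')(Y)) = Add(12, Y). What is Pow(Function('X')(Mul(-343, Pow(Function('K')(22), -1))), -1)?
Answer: Rational(-1, 32) ≈ -0.031250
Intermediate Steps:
Function('K')(Y) = Add(8, Y) (Function('K')(Y) = Add(-4, Add(12, Y)) = Add(8, Y))
Function('X')(a) = -32
Pow(Function('X')(Mul(-343, Pow(Function('K')(22), -1))), -1) = Pow(-32, -1) = Rational(-1, 32)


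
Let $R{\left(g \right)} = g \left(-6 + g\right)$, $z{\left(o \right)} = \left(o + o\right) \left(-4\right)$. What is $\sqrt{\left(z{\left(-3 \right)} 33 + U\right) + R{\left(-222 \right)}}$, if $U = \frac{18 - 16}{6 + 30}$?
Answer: $\frac{\sqrt{1850690}}{6} \approx 226.73$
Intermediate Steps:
$z{\left(o \right)} = - 8 o$ ($z{\left(o \right)} = 2 o \left(-4\right) = - 8 o$)
$U = \frac{1}{18}$ ($U = \frac{2}{36} = 2 \cdot \frac{1}{36} = \frac{1}{18} \approx 0.055556$)
$\sqrt{\left(z{\left(-3 \right)} 33 + U\right) + R{\left(-222 \right)}} = \sqrt{\left(\left(-8\right) \left(-3\right) 33 + \frac{1}{18}\right) - 222 \left(-6 - 222\right)} = \sqrt{\left(24 \cdot 33 + \frac{1}{18}\right) - -50616} = \sqrt{\left(792 + \frac{1}{18}\right) + 50616} = \sqrt{\frac{14257}{18} + 50616} = \sqrt{\frac{925345}{18}} = \frac{\sqrt{1850690}}{6}$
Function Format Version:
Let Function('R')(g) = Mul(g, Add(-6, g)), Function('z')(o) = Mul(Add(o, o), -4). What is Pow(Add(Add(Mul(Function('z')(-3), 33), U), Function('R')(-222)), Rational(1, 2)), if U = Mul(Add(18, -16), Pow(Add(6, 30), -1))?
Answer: Mul(Rational(1, 6), Pow(1850690, Rational(1, 2))) ≈ 226.73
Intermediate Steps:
Function('z')(o) = Mul(-8, o) (Function('z')(o) = Mul(Mul(2, o), -4) = Mul(-8, o))
U = Rational(1, 18) (U = Mul(2, Pow(36, -1)) = Mul(2, Rational(1, 36)) = Rational(1, 18) ≈ 0.055556)
Pow(Add(Add(Mul(Function('z')(-3), 33), U), Function('R')(-222)), Rational(1, 2)) = Pow(Add(Add(Mul(Mul(-8, -3), 33), Rational(1, 18)), Mul(-222, Add(-6, -222))), Rational(1, 2)) = Pow(Add(Add(Mul(24, 33), Rational(1, 18)), Mul(-222, -228)), Rational(1, 2)) = Pow(Add(Add(792, Rational(1, 18)), 50616), Rational(1, 2)) = Pow(Add(Rational(14257, 18), 50616), Rational(1, 2)) = Pow(Rational(925345, 18), Rational(1, 2)) = Mul(Rational(1, 6), Pow(1850690, Rational(1, 2)))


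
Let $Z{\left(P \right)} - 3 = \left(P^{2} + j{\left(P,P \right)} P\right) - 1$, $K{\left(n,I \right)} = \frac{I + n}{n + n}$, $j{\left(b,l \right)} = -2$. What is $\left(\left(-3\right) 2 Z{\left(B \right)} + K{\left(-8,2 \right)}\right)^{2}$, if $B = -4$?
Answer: $\frac{1550025}{64} \approx 24219.0$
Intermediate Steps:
$K{\left(n,I \right)} = \frac{I + n}{2 n}$
$Z{\left(P \right)} = 2 + P^{2} - 2 P$ ($Z{\left(P \right)} = 3 - \left(1 - P^{2} + 2 P\right) = 2 + P^{2} - 2 P$)
$\left(\left(-3\right) 2 Z{\left(B \right)} + K{\left(-8,2 \right)}\right)^{2} = \left(\left(-3\right) 2 \left(2 + \left(-4\right)^{2} - -8\right) + \frac{2 - 8}{2 \left(-8\right)}\right)^{2} = \left(- 6 \left(2 + 16 + 8\right) + \frac{1}{2} \left(- \frac{1}{8}\right) \left(-6\right)\right)^{2} = \left(\left(-6\right) 26 + \frac{3}{8}\right)^{2} = \left(-156 + \frac{3}{8}\right)^{2} = \left(- \frac{1245}{8}\right)^{2} = \frac{1550025}{64}$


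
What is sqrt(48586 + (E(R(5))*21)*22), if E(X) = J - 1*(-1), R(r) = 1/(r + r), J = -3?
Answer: sqrt(47662) ≈ 218.32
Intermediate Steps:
R(r) = 1/(2*r)
E(X) = -2 (E(X) = -3 - 1*(-1) = -3 + 1 = -2)
sqrt(48586 + (E(R(5))*21)*22) = sqrt(48586 - 2*21*22) = sqrt(48586 - 42*22) = sqrt(48586 - 924) = sqrt(47662)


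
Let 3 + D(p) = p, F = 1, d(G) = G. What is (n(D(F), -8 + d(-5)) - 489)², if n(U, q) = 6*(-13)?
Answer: 321489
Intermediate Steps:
D(p) = -3 + p
n(U, q) = -78
(n(D(F), -8 + d(-5)) - 489)² = (-78 - 489)² = (-567)² = 321489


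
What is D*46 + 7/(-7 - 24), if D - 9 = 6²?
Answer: 64163/31 ≈ 2069.8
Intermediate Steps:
D = 45 (D = 9 + 6² = 9 + 36 = 45)
D*46 + 7/(-7 - 24) = 45*46 + 7/(-7 - 24) = 2070 + 7/(-31) = 2070 + 7*(-1/31) = 2070 - 7/31 = 64163/31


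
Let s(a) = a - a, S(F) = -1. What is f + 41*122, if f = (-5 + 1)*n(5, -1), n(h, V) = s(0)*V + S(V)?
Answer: 5006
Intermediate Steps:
s(a) = 0
n(h, V) = -1 (n(h, V) = 0*V - 1 = 0 - 1 = -1)
f = 4 (f = (-5 + 1)*(-1) = -4*(-1) = 4)
f + 41*122 = 4 + 41*122 = 4 + 5002 = 5006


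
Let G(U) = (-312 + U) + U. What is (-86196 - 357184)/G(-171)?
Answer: 221690/327 ≈ 677.95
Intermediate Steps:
G(U) = -312 + 2*U
(-86196 - 357184)/G(-171) = (-86196 - 357184)/(-312 + 2*(-171)) = -443380/(-312 - 342) = -443380/(-654) = -443380*(-1/654) = 221690/327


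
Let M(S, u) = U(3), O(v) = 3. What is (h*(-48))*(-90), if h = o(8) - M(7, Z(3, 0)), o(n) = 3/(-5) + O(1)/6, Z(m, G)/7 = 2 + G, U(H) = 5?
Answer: -22032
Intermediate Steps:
Z(m, G) = 14 + 7*G (Z(m, G) = 7*(2 + G) = 14 + 7*G)
M(S, u) = 5
o(n) = -1/10 (o(n) = 3/(-5) + 3/6 = 3*(-1/5) + 3*(1/6) = -3/5 + 1/2 = -1/10)
h = -51/10 (h = -1/10 - 1*5 = -1/10 - 5 = -51/10 ≈ -5.1000)
(h*(-48))*(-90) = -51/10*(-48)*(-90) = (1224/5)*(-90) = -22032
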